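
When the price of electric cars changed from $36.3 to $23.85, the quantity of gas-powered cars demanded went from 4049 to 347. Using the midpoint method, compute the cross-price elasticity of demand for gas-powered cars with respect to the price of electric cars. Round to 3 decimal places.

4.069

%ΔQ_x = (347 − 4049)/[(4049+347)/2] = -3702/2198 ≈ -1.6843.
%ΔP_y = (23.85 − 36.3)/[(36.3+23.85)/2] ≈ -0.4140.
E_xy = -1.6843/-0.4140 ≈ 4.069.
E_xy > 0, so gas-powered cars and electric cars are substitutes.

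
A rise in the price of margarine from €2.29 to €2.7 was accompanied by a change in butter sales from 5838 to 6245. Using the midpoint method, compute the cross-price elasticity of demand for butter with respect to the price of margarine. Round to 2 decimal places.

0.41

%ΔQ_x = (6245 − 5838)/[(5838+6245)/2] = 407/6041.5 ≈ 0.0674.
%ΔP_y = (2.7 − 2.29)/[(2.29+2.7)/2] ≈ 0.1643.
E_xy = 0.0674/0.1643 ≈ 0.41.
E_xy > 0, so butter and margarine are substitutes.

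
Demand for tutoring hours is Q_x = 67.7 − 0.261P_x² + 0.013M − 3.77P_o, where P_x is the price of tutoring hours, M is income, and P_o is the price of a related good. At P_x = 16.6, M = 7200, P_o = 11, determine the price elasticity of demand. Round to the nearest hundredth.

-3.00

First evaluate Q_x: 67.7 − 0.261(16.6)² + 0.013(7200) − 3.77(11) = 67.7 − 71.9212 + 93.6 − 41.47 = 47.9088.
∂Q_x/∂P_x = −2·0.261·P_x = -8.6652, so E_p = -8.6652·(16.6/47.9088) ≈ -3.00.
|E_p| > 1: demand is elastic.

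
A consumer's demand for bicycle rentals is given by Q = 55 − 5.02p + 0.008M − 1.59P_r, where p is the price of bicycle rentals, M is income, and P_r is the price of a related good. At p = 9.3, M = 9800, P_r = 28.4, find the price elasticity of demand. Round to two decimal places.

At the given point, Q = 55 − 5.02(9.3) + 0.008(9800) − 1.59(28.4) = 55 − 46.686 + 78.4 − 45.156 = 41.558.
∂Q/∂p = −5.02, so E_p = (−5.02)·(9.3/41.558) ≈ -1.12.
|E_p| > 1: demand is elastic.

-1.12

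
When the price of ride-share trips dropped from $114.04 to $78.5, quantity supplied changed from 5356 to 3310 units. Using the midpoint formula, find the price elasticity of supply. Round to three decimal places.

1.279

%Δq = (3310 − 5356)/[(5356 + 3310)/2] = -2046/4333 ≈ -0.4722.
%Δp = (78.5 − 114.04)/[(114.04 + 78.5)/2] = -35.54/96.27 ≈ -0.3692.
Arc elasticity E = %Δq/%Δp ≈ -0.4722/-0.3692 ≈ 1.279.
|E| > 1: supply is elastic over this range.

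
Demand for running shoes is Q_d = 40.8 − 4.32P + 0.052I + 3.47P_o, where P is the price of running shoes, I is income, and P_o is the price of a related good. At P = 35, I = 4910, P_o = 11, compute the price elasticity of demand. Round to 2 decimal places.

Q_d = 40.8 − 4.32(35) + 0.052(4910) + 3.47(11) = 40.8 − 151.2 + 255.32 + 38.17 = 183.09.
∂Q_d/∂P = −4.32, so E_p = (−4.32)·(35/183.09) ≈ -0.83.
|E_p| < 1: demand is inelastic.

-0.83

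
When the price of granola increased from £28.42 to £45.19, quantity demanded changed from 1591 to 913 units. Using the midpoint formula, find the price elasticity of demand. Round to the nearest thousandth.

-1.188

%Δq = (913 − 1591)/[(1591 + 913)/2] = -678/1252 ≈ -0.5415.
%ΔP = (45.19 − 28.42)/[(28.42 + 45.19)/2] = 16.77/36.805 ≈ 0.4556.
Arc elasticity E = %Δq/%ΔP ≈ -0.5415/0.4556 ≈ -1.188.
|E| > 1: demand is elastic over this range.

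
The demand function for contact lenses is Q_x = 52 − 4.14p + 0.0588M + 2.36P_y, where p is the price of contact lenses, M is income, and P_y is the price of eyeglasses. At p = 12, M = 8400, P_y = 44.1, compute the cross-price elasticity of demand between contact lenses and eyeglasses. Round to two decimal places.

0.17

Evaluating quantity at (p, M, P_y) gives Q_x = 52 − 4.14(12) + 0.0588(8400) + 2.36(44.1) = 52 − 49.68 + 493.92 + 104.076 = 600.316.
∂Q_x/∂P_y = +2.36, so E_xy = 2.36·(44.1/600.316) ≈ 0.17.
E_xy > 0: the goods are substitutes.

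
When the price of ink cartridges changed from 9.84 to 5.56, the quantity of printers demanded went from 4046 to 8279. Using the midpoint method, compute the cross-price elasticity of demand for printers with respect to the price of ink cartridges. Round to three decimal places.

%ΔQ_x = (8279 − 4046)/[(4046+8279)/2] = 4233/6162.5 ≈ 0.6869.
%ΔP_y = (5.56 − 9.84)/[(9.84+5.56)/2] ≈ -0.5558.
E_xy = 0.6869/-0.5558 ≈ -1.236.
E_xy < 0, so printers and ink cartridges are complements.

-1.236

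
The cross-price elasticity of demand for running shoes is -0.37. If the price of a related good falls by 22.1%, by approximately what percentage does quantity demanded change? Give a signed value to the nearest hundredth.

%ΔQ ≈ E × %ΔP_y = (-0.37) × (-22.1%) ≈ 8.18%.

8.18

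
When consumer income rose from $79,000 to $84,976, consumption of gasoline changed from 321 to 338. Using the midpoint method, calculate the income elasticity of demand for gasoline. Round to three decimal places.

0.708

%ΔQ = (338 − 321)/[(321+338)/2] = 17/329.5 ≈ 0.0516.
%ΔY = (84,976 − 79,000)/[(79,000+84,976)/2] = 5976/81988 ≈ 0.0729.
E_I = %ΔQ/%ΔY ≈ 0.708.
E_I ∈ (0,1): normal good (necessity).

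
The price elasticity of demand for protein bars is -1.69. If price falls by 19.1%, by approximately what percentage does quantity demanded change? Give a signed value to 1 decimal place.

%ΔQ ≈ E × %ΔP = (-1.69) × (-19.1%) ≈ 32.3%.

32.3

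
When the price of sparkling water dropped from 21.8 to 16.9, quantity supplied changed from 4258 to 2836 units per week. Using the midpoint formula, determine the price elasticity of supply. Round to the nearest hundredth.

%Δq = (2836 − 4258)/[(4258 + 2836)/2] = -1422/3547 ≈ -0.4009.
%ΔP = (16.9 − 21.8)/[(21.8 + 16.9)/2] = -4.9/19.35 ≈ -0.2532.
Arc elasticity E = %Δq/%ΔP ≈ -0.4009/-0.2532 ≈ 1.58.
|E| > 1: supply is elastic over this range.

1.58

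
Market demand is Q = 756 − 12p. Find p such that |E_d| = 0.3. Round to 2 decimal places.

14.54

Set −bp/(a − bp) = −0.3 ⇒ bp = 0.3(a − bp) ⇒ bp(1+0.3) = 0.3·a.
p = 0.3·756/(12·1.3) ≈ 14.54.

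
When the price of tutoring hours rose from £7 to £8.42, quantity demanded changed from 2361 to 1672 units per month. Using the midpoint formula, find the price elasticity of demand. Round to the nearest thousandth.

%Δq = (1672 − 2361)/[(2361 + 1672)/2] = -689/2016.5 ≈ -0.3417.
%ΔP = (8.42 − 7)/[(7 + 8.42)/2] = 1.42/7.71 ≈ 0.1842.
Arc elasticity E = %Δq/%ΔP ≈ -0.3417/0.1842 ≈ -1.855.
|E| > 1: demand is elastic over this range.

-1.855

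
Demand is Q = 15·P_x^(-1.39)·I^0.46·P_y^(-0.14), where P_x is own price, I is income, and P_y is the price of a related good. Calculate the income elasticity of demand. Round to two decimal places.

0.46

For a Cobb–Douglas (constant-elasticity) form Q = A·I^α·…, the elasticity with respect to I equals the exponent α at every point.
Here the exponent on I is 0.46, so the income elasticity of demand is 0.46.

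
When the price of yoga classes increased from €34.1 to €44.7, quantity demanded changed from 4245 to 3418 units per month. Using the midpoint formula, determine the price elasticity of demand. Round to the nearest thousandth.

%ΔQ = (3418 − 4245)/[(4245 + 3418)/2] = -827/3831.5 ≈ -0.2158.
%Δp = (44.7 − 34.1)/[(34.1 + 44.7)/2] = 10.6/39.4 ≈ 0.2690.
Arc elasticity E = %ΔQ/%Δp ≈ -0.2158/0.2690 ≈ -0.802.
|E| < 1: demand is inelastic over this range.

-0.802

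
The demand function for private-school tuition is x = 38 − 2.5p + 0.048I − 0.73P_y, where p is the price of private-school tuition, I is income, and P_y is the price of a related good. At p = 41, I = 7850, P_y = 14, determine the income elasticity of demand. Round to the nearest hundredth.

At the given point, x = 38 − 2.5(41) + 0.048(7850) − 0.73(14) = 38 − 102.5 + 376.8 − 10.22 = 302.08.
∂x/∂I = +0.048, so E_I = 0.048·(7850/302.08) ≈ 1.25.
E_I > 1: normal good (luxury).

1.25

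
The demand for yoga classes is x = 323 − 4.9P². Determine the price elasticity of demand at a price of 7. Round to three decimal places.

-5.793

At P = 7, x = 82.9.
dx/dP = −2·4.9·P = −68.6.
Point elasticity E = (dx/dP)·(P/x) = -68.6 × 7/82.9 ≈ -5.793.
|E| > 1, so demand is elastic at this price.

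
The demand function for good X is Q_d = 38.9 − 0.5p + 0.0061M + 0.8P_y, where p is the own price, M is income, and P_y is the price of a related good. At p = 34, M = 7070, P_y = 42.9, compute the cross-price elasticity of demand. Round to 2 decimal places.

0.35

At the given point, Q_d = 38.9 − 0.5(34) + 0.0061(7070) + 0.8(42.9) = 38.9 − 17 + 43.127 + 34.32 = 99.347.
∂Q_d/∂P_y = +0.8, so E_xy = 0.8·(42.9/99.347) ≈ 0.35.
E_xy > 0: the goods are substitutes.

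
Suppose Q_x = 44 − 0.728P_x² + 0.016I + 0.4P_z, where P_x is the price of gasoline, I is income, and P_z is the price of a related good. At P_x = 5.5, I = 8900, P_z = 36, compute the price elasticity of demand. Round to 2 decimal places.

-0.25

Evaluating quantity at (P_x, I, P_z) gives Q_x = 44 − 0.728(5.5)² + 0.016(8900) + 0.4(36) = 44 − 22.022 + 142.4 + 14.4 = 178.778.
∂Q_x/∂P_x = −2·0.728·P_x = -8.008, so E_p = -8.008·(5.5/178.778) ≈ -0.25.
|E_p| < 1: demand is inelastic.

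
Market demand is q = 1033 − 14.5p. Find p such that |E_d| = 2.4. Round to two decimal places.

Set −bp/(a − bp) = −2.4 ⇒ bp = 2.4(a − bp) ⇒ bp(1+2.4) = 2.4·a.
p = 2.4·1033/(14.5·3.4) ≈ 50.29.

50.29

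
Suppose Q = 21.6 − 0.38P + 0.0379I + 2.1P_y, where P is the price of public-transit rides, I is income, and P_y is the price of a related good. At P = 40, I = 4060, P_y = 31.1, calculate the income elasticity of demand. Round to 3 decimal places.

0.682

Substituting, Q = 21.6 − 0.38(40) + 0.0379(4060) + 2.1(31.1) = 21.6 − 15.2 + 153.874 + 65.31 = 225.584.
∂Q/∂I = +0.0379, so E_I = 0.0379·(4060/225.584) ≈ 0.682.
E_I ∈ (0,1): normal good (necessity).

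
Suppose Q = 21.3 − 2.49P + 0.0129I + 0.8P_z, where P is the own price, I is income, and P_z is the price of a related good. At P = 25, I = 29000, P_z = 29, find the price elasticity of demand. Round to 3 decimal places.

Substituting, Q = 21.3 − 2.49(25) + 0.0129(29000) + 0.8(29) = 21.3 − 62.25 + 374.1 + 23.2 = 356.35.
∂Q/∂P = −2.49, so E_p = (−2.49)·(25/356.35) ≈ -0.175.
|E_p| < 1: demand is inelastic.

-0.175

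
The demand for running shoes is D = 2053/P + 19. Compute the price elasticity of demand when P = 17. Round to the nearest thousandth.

-0.864

At P = 17, D = 139.7647.
dD/dP = −2053/P² = −7.1038.
Point elasticity E = (dD/dP)·(P/D) = -7.1038 × 17/139.7647 ≈ -0.864.
|E| < 1, so demand is inelastic at this price.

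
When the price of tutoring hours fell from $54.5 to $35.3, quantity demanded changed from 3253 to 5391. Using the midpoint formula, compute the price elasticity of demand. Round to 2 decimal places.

%Δq = (5391 − 3253)/[(3253 + 5391)/2] = 2138/4322 ≈ 0.4947.
%Δp = (35.3 − 54.5)/[(54.5 + 35.3)/2] = -19.2/44.9 ≈ -0.4276.
Arc elasticity E = %Δq/%Δp ≈ 0.4947/-0.4276 ≈ -1.16.
|E| > 1: demand is elastic over this range.

-1.16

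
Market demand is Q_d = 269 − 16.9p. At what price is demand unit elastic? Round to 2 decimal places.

7.96

For linear demand Q_d = a − bp, E = −bp/(a − bp). |E| = 1 ⇒ bp = a − bp ⇒ p = a/(2b).
p = 269/(2·16.9) ≈ 7.96.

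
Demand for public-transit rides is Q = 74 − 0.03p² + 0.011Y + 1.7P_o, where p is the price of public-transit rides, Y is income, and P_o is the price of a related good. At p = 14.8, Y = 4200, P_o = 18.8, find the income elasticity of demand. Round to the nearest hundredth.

0.32

At the given point, Q = 74 − 0.03(14.8)² + 0.011(4200) + 1.7(18.8) = 74 − 6.5712 + 46.2 + 31.96 = 145.5888.
∂Q/∂Y = +0.011, so E_I = 0.011·(4200/145.5888) ≈ 0.32.
E_I ∈ (0,1): normal good (necessity).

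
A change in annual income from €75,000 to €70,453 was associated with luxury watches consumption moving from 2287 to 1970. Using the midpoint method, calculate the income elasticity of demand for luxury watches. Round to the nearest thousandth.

%ΔQ = (1970 − 2287)/[(2287+1970)/2] = -317/2128.5 ≈ -0.1489.
%ΔM = (70,453 − 75,000)/[(75,000+70,453)/2] = -4547/72726.5 ≈ -0.0625.
E_I = %ΔQ/%ΔM ≈ 2.382.
E_I > 1: normal good (luxury).

2.382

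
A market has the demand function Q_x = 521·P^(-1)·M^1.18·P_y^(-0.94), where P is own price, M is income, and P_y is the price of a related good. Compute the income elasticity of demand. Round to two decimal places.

For a Cobb–Douglas (constant-elasticity) form Q_x = A·M^α·…, the elasticity with respect to M equals the exponent α at every point.
Here the exponent on M is 1.18, so the income elasticity of demand is 1.18.

1.18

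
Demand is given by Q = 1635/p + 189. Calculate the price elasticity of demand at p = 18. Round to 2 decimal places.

-0.32

At p = 18, Q = 279.8333.
dQ/dp = −1635/p² = −5.0463.
Point elasticity E = (dQ/dp)·(p/Q) = -5.0463 × 18/279.8333 ≈ -0.32.
|E| < 1, so demand is inelastic at this price.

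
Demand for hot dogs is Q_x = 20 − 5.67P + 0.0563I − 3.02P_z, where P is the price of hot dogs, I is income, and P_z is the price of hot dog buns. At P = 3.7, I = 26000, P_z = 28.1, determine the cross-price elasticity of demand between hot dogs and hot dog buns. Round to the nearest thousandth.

-0.062

Substituting, Q_x = 20 − 5.67(3.7) + 0.0563(26000) − 3.02(28.1) = 20 − 20.979 + 1463.8 − 84.862 = 1377.959.
∂Q_x/∂P_z = −3.02, so E_xy = -3.02·(28.1/1377.959) ≈ -0.062.
E_xy < 0: the goods are complements.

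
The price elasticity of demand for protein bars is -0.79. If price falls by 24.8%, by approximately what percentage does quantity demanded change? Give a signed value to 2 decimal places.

19.59

%ΔQ ≈ E × %ΔP = (-0.79) × (-24.8%) ≈ 19.59%.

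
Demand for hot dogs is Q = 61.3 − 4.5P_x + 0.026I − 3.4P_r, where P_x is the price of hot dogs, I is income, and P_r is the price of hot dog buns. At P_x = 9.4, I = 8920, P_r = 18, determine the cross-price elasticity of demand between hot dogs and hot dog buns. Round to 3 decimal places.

-0.323

Evaluating quantity at (P_x, I, P_r) gives Q = 61.3 − 4.5(9.4) + 0.026(8920) − 3.4(18) = 61.3 − 42.3 + 231.92 − 61.2 = 189.72.
∂Q/∂P_r = −3.4, so E_xy = -3.4·(18/189.72) ≈ -0.323.
E_xy < 0: the goods are complements.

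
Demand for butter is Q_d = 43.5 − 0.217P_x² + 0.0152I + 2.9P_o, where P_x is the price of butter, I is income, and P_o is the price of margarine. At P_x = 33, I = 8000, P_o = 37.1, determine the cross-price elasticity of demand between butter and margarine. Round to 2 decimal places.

At the given point, Q_d = 43.5 − 0.217(33)² + 0.0152(8000) + 2.9(37.1) = 43.5 − 236.313 + 121.6 + 107.59 = 36.377.
∂Q_d/∂P_o = +2.9, so E_xy = 2.9·(37.1/36.377) ≈ 2.96.
E_xy > 0: the goods are substitutes.

2.96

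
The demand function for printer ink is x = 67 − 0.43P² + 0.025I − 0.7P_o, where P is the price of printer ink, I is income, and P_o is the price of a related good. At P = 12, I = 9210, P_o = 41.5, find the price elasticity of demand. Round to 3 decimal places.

-0.600

At the given point, x = 67 − 0.43(12)² + 0.025(9210) − 0.7(41.5) = 67 − 61.92 + 230.25 − 29.05 = 206.28.
∂x/∂P = −2·0.43·P = -10.32, so E_p = -10.32·(12/206.28) ≈ -0.600.
|E_p| < 1: demand is inelastic.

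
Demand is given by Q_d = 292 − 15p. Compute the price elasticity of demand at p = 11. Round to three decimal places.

At p = 11, Q_d = 127.
dQ_d/dp = −15.
Point elasticity E = (dQ_d/dp)·(p/Q_d) = -15 × 11/127 ≈ -1.299.
|E| > 1, so demand is elastic at this price.

-1.299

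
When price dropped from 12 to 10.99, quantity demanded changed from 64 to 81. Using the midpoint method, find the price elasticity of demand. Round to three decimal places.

%Δq = (81 − 64)/[(64 + 81)/2] = 17/72.5 ≈ 0.2345.
%ΔP = (10.99 − 12)/[(12 + 10.99)/2] = -1.01/11.495 ≈ -0.0879.
Arc elasticity E = %Δq/%ΔP ≈ 0.2345/-0.0879 ≈ -2.669.
|E| > 1: demand is elastic over this range.

-2.669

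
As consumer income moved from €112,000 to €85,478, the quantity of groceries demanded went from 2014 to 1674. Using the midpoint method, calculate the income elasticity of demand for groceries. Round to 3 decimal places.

0.686

%ΔQ = (1674 − 2014)/[(2014+1674)/2] = -340/1844 ≈ -0.1844.
%ΔM = (85,478 − 112,000)/[(112,000+85,478)/2] = -26522/98739 ≈ -0.2686.
E_I = %ΔQ/%ΔM ≈ 0.686.
E_I ∈ (0,1): normal good (necessity).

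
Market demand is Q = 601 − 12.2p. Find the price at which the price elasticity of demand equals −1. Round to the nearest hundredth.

For linear demand Q = a − bp, E = −bp/(a − bp). |E| = 1 ⇒ bp = a − bp ⇒ p = a/(2b).
p = 601/(2·12.2) ≈ 24.63.

24.63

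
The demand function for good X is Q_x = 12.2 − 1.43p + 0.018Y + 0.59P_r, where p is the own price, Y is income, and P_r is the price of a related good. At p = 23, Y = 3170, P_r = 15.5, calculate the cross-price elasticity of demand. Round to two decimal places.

At the given point, Q_x = 12.2 − 1.43(23) + 0.018(3170) + 0.59(15.5) = 12.2 − 32.89 + 57.06 + 9.145 = 45.515.
∂Q_x/∂P_r = +0.59, so E_xy = 0.59·(15.5/45.515) ≈ 0.20.
E_xy > 0: the goods are substitutes.

0.20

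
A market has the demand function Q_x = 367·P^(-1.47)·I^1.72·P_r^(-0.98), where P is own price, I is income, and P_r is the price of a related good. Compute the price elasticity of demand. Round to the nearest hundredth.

-1.47

For a Cobb–Douglas (constant-elasticity) form Q_x = A·P^α·…, the elasticity with respect to P equals the exponent α at every point.
Here the exponent on P is -1.47, so the price elasticity of demand is -1.47.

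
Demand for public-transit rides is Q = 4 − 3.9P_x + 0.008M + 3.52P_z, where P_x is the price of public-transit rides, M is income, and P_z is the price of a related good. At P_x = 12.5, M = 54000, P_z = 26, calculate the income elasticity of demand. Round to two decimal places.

Evaluating quantity at (P_x, M, P_z) gives Q = 4 − 3.9(12.5) + 0.008(54000) + 3.52(26) = 4 − 48.75 + 432 + 91.52 = 478.77.
∂Q/∂M = +0.008, so E_I = 0.008·(54000/478.77) ≈ 0.90.
E_I ∈ (0,1): normal good (necessity).

0.90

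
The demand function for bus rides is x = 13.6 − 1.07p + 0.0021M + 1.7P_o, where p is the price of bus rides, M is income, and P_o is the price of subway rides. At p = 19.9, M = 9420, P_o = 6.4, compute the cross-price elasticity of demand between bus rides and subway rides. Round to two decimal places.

x = 13.6 − 1.07(19.9) + 0.0021(9420) + 1.7(6.4) = 13.6 − 21.293 + 19.782 + 10.88 = 22.969.
∂x/∂P_o = +1.7, so E_xy = 1.7·(6.4/22.969) ≈ 0.47.
E_xy > 0: the goods are substitutes.

0.47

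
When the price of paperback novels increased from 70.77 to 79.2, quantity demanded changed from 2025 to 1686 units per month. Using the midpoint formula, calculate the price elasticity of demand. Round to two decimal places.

%ΔQ = (1686 − 2025)/[(2025 + 1686)/2] = -339/1855.5 ≈ -0.1827.
%Δp = (79.2 − 70.77)/[(70.77 + 79.2)/2] = 8.43/74.985 ≈ 0.1124.
Arc elasticity E = %ΔQ/%Δp ≈ -0.1827/0.1124 ≈ -1.63.
|E| > 1: demand is elastic over this range.

-1.63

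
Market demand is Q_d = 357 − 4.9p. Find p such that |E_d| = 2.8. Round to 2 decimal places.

Set −bp/(a − bp) = −2.8 ⇒ bp = 2.8(a − bp) ⇒ bp(1+2.8) = 2.8·a.
p = 2.8·357/(4.9·3.8) ≈ 53.68.

53.68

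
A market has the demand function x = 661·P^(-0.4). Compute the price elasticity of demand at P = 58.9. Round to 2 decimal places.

For a Cobb–Douglas (constant-elasticity) form x = A·P^α·…, the elasticity with respect to P equals the exponent α at every point.
Here the exponent on P is -0.4, so the price elasticity of demand is -0.40.

-0.40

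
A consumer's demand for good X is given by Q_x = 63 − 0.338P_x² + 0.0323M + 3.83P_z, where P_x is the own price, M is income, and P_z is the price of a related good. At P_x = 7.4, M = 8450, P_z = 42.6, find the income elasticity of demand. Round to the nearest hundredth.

Substituting, Q_x = 63 − 0.338(7.4)² + 0.0323(8450) + 3.83(42.6) = 63 − 18.5089 + 272.935 + 163.158 = 480.5841.
∂Q_x/∂M = +0.0323, so E_I = 0.0323·(8450/480.5841) ≈ 0.57.
E_I ∈ (0,1): normal good (necessity).

0.57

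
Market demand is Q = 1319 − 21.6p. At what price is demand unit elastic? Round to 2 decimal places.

For linear demand Q = a − bp, E = −bp/(a − bp). |E| = 1 ⇒ bp = a − bp ⇒ p = a/(2b).
p = 1319/(2·21.6) ≈ 30.53.

30.53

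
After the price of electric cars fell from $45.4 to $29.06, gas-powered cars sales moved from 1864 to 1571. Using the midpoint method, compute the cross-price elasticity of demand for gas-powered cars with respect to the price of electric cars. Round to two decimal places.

0.39

%ΔQ_x = (1571 − 1864)/[(1864+1571)/2] = -293/1717.5 ≈ -0.1706.
%ΔP_y = (29.06 − 45.4)/[(45.4+29.06)/2] ≈ -0.4389.
E_xy = -0.1706/-0.4389 ≈ 0.39.
E_xy > 0, so gas-powered cars and electric cars are substitutes.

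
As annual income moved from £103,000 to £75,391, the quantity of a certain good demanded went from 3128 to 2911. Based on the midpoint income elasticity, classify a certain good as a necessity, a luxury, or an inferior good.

%ΔQ = (2911 − 3128)/[(3128+2911)/2] = -217/3019.5 ≈ -0.0719.
%ΔM = (75,391 − 103,000)/[(103,000+75,391)/2] = -27609/89195.5 ≈ -0.3095.
E_I = %ΔQ/%ΔM ≈ 0.232.
E_I ∈ (0,1): normal good (necessity).

necessity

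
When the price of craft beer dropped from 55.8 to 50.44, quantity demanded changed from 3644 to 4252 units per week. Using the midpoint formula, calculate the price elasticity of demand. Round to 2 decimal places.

%Δq = (4252 − 3644)/[(3644 + 4252)/2] = 608/3948 ≈ 0.1540.
%Δp = (50.44 − 55.8)/[(55.8 + 50.44)/2] = -5.36/53.12 ≈ -0.1009.
Arc elasticity E = %Δq/%Δp ≈ 0.1540/-0.1009 ≈ -1.53.
|E| > 1: demand is elastic over this range.

-1.53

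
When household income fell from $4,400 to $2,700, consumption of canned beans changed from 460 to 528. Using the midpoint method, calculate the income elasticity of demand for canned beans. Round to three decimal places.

%ΔQ = (528 − 460)/[(460+528)/2] = 68/494 ≈ 0.1377.
%ΔI = (2,700 − 4,400)/[(4,400+2,700)/2] = -1700/3550 ≈ -0.4789.
E_I = %ΔQ/%ΔI ≈ -0.287.
E_I < 0: inferior good.

-0.287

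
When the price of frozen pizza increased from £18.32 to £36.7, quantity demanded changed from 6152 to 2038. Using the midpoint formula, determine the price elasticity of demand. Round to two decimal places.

-1.50

%ΔQ = (2038 − 6152)/[(6152 + 2038)/2] = -4114/4095 ≈ -1.0046.
%ΔP = (36.7 − 18.32)/[(18.32 + 36.7)/2] = 18.38/27.51 ≈ 0.6681.
Arc elasticity E = %ΔQ/%ΔP ≈ -1.0046/0.6681 ≈ -1.50.
|E| > 1: demand is elastic over this range.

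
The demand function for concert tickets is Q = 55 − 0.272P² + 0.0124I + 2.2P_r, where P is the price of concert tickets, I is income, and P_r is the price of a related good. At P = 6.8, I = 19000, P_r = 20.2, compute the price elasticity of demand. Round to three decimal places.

Substituting, Q = 55 − 0.272(6.8)² + 0.0124(19000) + 2.2(20.2) = 55 − 12.5773 + 235.6 + 44.44 = 322.4627.
∂Q/∂P = −2·0.272·P = -3.6992, so E_p = -3.6992·(6.8/322.4627) ≈ -0.078.
|E_p| < 1: demand is inelastic.

-0.078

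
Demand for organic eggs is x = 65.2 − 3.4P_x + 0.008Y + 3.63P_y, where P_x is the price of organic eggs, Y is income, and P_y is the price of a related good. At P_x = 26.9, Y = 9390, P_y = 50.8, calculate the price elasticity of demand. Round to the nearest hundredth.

At the given point, x = 65.2 − 3.4(26.9) + 0.008(9390) + 3.63(50.8) = 65.2 − 91.46 + 75.12 + 184.404 = 233.264.
∂x/∂P_x = −3.4, so E_p = (−3.4)·(26.9/233.264) ≈ -0.39.
|E_p| < 1: demand is inelastic.

-0.39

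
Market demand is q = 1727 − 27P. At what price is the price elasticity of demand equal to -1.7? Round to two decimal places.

Set −bP/(a − bP) = −1.7 ⇒ bP = 1.7(a − bP) ⇒ bP(1+1.7) = 1.7·a.
P = 1.7·1727/(27·2.7) ≈ 40.27.

40.27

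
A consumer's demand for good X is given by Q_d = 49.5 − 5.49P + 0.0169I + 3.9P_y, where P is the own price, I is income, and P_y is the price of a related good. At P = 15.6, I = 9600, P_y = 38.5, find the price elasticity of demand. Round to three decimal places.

-0.310

First evaluate Q_d: 49.5 − 5.49(15.6) + 0.0169(9600) + 3.9(38.5) = 49.5 − 85.644 + 162.24 + 150.15 = 276.246.
∂Q_d/∂P = −5.49, so E_p = (−5.49)·(15.6/276.246) ≈ -0.310.
|E_p| < 1: demand is inelastic.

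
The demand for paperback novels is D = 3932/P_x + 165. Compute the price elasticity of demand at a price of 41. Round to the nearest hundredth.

At P_x = 41, D = 260.9024.
dD/dP_x = −3932/P_x² = −2.3391.
Point elasticity E = (dD/dP_x)·(P_x/D) = -2.3391 × 41/260.9024 ≈ -0.37.
|E| < 1, so demand is inelastic at this price.

-0.37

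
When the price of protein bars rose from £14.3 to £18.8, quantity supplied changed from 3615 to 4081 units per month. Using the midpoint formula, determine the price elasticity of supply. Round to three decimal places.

%Δq = (4081 − 3615)/[(3615 + 4081)/2] = 466/3848 ≈ 0.1211.
%ΔP = (18.8 − 14.3)/[(14.3 + 18.8)/2] = 4.5/16.55 ≈ 0.2719.
Arc elasticity E = %Δq/%ΔP ≈ 0.1211/0.2719 ≈ 0.445.
|E| < 1: supply is inelastic over this range.

0.445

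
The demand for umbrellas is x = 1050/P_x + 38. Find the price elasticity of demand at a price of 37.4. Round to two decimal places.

-0.42

At P_x = 37.4, x = 66.0749.
dx/dP_x = −1050/P_x² = −0.7507.
Point elasticity E = (dx/dP_x)·(P_x/x) = -0.7507 × 37.4/66.0749 ≈ -0.42.
|E| < 1, so demand is inelastic at this price.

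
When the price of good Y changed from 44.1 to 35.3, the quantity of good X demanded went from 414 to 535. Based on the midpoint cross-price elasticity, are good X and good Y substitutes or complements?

%ΔQ_x = (535 − 414)/[(414+535)/2] = 121/474.5 ≈ 0.2550.
%ΔP_y = (35.3 − 44.1)/[(44.1+35.3)/2] ≈ -0.2217.
E_xy = 0.2550/-0.2217 ≈ -1.150.
E_xy < 0, so the goods are complements.

complements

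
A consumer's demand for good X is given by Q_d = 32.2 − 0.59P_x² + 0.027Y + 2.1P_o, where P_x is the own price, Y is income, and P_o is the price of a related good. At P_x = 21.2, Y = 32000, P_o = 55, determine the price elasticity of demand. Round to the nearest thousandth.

-0.710

Evaluating quantity at (P_x, Y, P_o) gives Q_d = 32.2 − 0.59(21.2)² + 0.027(32000) + 2.1(55) = 32.2 − 265.1696 + 864 + 115.5 = 746.5304.
∂Q_d/∂P_x = −2·0.59·P_x = -25.016, so E_p = -25.016·(21.2/746.5304) ≈ -0.710.
|E_p| < 1: demand is inelastic.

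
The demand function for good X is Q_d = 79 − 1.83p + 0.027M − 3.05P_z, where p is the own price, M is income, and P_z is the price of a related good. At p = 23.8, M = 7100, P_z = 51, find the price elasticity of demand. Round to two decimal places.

Substituting, Q_d = 79 − 1.83(23.8) + 0.027(7100) − 3.05(51) = 79 − 43.554 + 191.7 − 155.55 = 71.596.
∂Q_d/∂p = −1.83, so E_p = (−1.83)·(23.8/71.596) ≈ -0.61.
|E_p| < 1: demand is inelastic.

-0.61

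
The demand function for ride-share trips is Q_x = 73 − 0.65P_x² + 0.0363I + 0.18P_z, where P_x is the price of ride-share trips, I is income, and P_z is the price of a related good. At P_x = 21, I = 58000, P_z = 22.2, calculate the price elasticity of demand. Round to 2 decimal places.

Evaluating quantity at (P_x, I, P_z) gives Q_x = 73 − 0.65(21)² + 0.0363(58000) + 0.18(22.2) = 73 − 286.65 + 2105.4 + 3.996 = 1895.746.
∂Q_x/∂P_x = −2·0.65·P_x = -27.3, so E_p = -27.3·(21/1895.746) ≈ -0.30.
|E_p| < 1: demand is inelastic.

-0.30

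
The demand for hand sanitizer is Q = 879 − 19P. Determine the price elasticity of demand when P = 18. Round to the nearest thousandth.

-0.637

At P = 18, Q = 537.
dQ/dP = −19.
Point elasticity E = (dQ/dP)·(P/Q) = -19 × 18/537 ≈ -0.637.
|E| < 1, so demand is inelastic at this price.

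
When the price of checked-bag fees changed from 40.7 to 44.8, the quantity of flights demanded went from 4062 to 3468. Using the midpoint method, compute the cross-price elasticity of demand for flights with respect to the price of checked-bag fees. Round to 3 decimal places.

-1.645

%ΔQ_x = (3468 − 4062)/[(4062+3468)/2] = -594/3765 ≈ -0.1578.
%ΔP_y = (44.8 − 40.7)/[(40.7+44.8)/2] ≈ 0.0959.
E_xy = -0.1578/0.0959 ≈ -1.645.
E_xy < 0, so flights and checked-bag fees are complements.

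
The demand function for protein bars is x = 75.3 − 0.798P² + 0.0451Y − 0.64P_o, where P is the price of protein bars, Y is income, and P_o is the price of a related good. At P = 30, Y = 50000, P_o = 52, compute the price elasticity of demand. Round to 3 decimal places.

x = 75.3 − 0.798(30)² + 0.0451(50000) − 0.64(52) = 75.3 − 718.2 + 2255 − 33.28 = 1578.82.
∂x/∂P = −2·0.798·P = -47.88, so E_p = -47.88·(30/1578.82) ≈ -0.910.
|E_p| < 1: demand is inelastic.

-0.910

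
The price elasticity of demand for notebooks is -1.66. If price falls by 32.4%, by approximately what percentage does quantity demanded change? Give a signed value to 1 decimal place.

53.8

%ΔQ ≈ E × %ΔP = (-1.66) × (-32.4%) ≈ 53.8%.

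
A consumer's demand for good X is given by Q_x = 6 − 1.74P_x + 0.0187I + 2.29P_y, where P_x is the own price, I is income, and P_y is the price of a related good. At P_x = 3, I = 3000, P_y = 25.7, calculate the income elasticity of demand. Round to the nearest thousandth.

First evaluate Q_x: 6 − 1.74(3) + 0.0187(3000) + 2.29(25.7) = 6 − 5.22 + 56.1 + 58.853 = 115.733.
∂Q_x/∂I = +0.0187, so E_I = 0.0187·(3000/115.733) ≈ 0.485.
E_I ∈ (0,1): normal good (necessity).

0.485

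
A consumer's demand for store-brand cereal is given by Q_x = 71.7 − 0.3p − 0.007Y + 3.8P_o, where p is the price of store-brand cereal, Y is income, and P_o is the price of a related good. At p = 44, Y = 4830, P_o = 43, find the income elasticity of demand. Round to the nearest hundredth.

-0.18

First evaluate Q_x: 71.7 − 0.3(44) − 0.007(4830) + 3.8(43) = 71.7 − 13.2 − 33.81 + 163.4 = 188.09.
∂Q_x/∂Y = −0.007, so E_I = -0.007·(4830/188.09) ≈ -0.18.
E_I < 0: inferior good.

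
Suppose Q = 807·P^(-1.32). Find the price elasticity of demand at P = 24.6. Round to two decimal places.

For a Cobb–Douglas (constant-elasticity) form Q = A·P^α·…, the elasticity with respect to P equals the exponent α at every point.
Here the exponent on P is -1.32, so the price elasticity of demand is -1.32.

-1.32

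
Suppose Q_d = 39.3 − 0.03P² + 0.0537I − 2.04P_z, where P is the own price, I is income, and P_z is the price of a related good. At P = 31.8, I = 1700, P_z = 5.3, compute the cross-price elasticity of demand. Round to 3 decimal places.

-0.121

First evaluate Q_d: 39.3 − 0.03(31.8)² + 0.0537(1700) − 2.04(5.3) = 39.3 − 30.3372 + 91.29 − 10.812 = 89.4408.
∂Q_d/∂P_z = −2.04, so E_xy = -2.04·(5.3/89.4408) ≈ -0.121.
E_xy < 0: the goods are complements.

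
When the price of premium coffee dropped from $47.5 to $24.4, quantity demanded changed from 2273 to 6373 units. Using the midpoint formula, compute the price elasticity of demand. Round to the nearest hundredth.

-1.48

%Δq = (6373 − 2273)/[(2273 + 6373)/2] = 4100/4323 ≈ 0.9484.
%Δp = (24.4 − 47.5)/[(47.5 + 24.4)/2] = -23.1/35.95 ≈ -0.6426.
Arc elasticity E = %Δq/%Δp ≈ 0.9484/-0.6426 ≈ -1.48.
|E| > 1: demand is elastic over this range.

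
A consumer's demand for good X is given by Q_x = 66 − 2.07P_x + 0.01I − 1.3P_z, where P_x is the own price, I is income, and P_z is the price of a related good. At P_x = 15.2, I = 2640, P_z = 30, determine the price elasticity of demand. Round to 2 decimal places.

Evaluating quantity at (P_x, I, P_z) gives Q_x = 66 − 2.07(15.2) + 0.01(2640) − 1.3(30) = 66 − 31.464 + 26.4 − 39 = 21.936.
∂Q_x/∂P_x = −2.07, so E_p = (−2.07)·(15.2/21.936) ≈ -1.43.
|E_p| > 1: demand is elastic.

-1.43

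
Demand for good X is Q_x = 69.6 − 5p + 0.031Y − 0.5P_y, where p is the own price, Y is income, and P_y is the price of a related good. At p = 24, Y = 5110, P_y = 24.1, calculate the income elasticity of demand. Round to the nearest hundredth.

1.65

Evaluating quantity at (p, Y, P_y) gives Q_x = 69.6 − 5(24) + 0.031(5110) − 0.5(24.1) = 69.6 − 120 + 158.41 − 12.05 = 95.96.
∂Q_x/∂Y = +0.031, so E_I = 0.031·(5110/95.96) ≈ 1.65.
E_I > 1: normal good (luxury).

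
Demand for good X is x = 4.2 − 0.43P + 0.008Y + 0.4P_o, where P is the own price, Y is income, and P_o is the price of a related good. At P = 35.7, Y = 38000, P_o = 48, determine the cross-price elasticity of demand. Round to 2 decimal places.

Evaluating quantity at (P, Y, P_o) gives x = 4.2 − 0.43(35.7) + 0.008(38000) + 0.4(48) = 4.2 − 15.351 + 304 + 19.2 = 312.049.
∂x/∂P_o = +0.4, so E_xy = 0.4·(48/312.049) ≈ 0.06.
E_xy > 0: the goods are substitutes.

0.06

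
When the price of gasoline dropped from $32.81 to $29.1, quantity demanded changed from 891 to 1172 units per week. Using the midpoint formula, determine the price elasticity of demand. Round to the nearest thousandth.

%Δq = (1172 − 891)/[(891 + 1172)/2] = 281/1031.5 ≈ 0.2724.
%Δp = (29.1 − 32.81)/[(32.81 + 29.1)/2] = -3.71/30.955 ≈ -0.1199.
Arc elasticity E = %Δq/%Δp ≈ 0.2724/-0.1199 ≈ -2.273.
|E| > 1: demand is elastic over this range.

-2.273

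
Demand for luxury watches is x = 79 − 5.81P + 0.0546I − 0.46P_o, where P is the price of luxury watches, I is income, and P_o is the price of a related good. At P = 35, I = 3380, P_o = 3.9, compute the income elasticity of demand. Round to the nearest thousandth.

At the given point, x = 79 − 5.81(35) + 0.0546(3380) − 0.46(3.9) = 79 − 203.35 + 184.548 − 1.794 = 58.404.
∂x/∂I = +0.0546, so E_I = 0.0546·(3380/58.404) ≈ 3.160.
E_I > 1: normal good (luxury).

3.160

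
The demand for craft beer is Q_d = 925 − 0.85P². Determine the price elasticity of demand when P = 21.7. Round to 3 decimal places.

At P = 21.7, Q_d = 524.7435.
dQ_d/dP = −2·0.85·P = −36.89.
Point elasticity E = (dQ_d/dP)·(P/Q_d) = -36.89 × 21.7/524.7435 ≈ -1.526.
|E| > 1, so demand is elastic at this price.

-1.526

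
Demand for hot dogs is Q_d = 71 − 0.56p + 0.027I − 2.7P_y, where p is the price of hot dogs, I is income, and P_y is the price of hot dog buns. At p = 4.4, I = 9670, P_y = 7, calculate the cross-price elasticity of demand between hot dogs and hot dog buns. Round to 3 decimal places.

First evaluate Q_d: 71 − 0.56(4.4) + 0.027(9670) − 2.7(7) = 71 − 2.464 + 261.09 − 18.9 = 310.726.
∂Q_d/∂P_y = −2.7, so E_xy = -2.7·(7/310.726) ≈ -0.061.
E_xy < 0: the goods are complements.

-0.061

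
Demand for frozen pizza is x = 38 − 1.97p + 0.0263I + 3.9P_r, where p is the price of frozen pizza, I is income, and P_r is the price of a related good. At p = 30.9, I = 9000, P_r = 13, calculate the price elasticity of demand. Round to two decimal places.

Evaluating quantity at (p, I, P_r) gives x = 38 − 1.97(30.9) + 0.0263(9000) + 3.9(13) = 38 − 60.873 + 236.7 + 50.7 = 264.527.
∂x/∂p = −1.97, so E_p = (−1.97)·(30.9/264.527) ≈ -0.23.
|E_p| < 1: demand is inelastic.

-0.23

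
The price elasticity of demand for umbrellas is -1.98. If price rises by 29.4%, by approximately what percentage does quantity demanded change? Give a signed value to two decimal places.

%ΔQ ≈ E × %ΔP = (-1.98) × (29.4%) ≈ -58.21%.

-58.21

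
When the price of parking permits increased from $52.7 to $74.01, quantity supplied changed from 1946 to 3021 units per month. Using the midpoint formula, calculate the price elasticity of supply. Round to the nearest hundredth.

%Δq = (3021 − 1946)/[(1946 + 3021)/2] = 1075/2483.5 ≈ 0.4329.
%ΔP = (74.01 − 52.7)/[(52.7 + 74.01)/2] = 21.31/63.355 ≈ 0.3364.
Arc elasticity E = %Δq/%ΔP ≈ 0.4329/0.3364 ≈ 1.29.
|E| > 1: supply is elastic over this range.

1.29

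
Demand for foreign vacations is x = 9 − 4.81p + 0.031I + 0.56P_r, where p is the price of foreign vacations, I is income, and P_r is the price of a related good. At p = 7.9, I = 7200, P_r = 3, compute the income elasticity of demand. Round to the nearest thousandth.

Substituting, x = 9 − 4.81(7.9) + 0.031(7200) + 0.56(3) = 9 − 37.999 + 223.2 + 1.68 = 195.881.
∂x/∂I = +0.031, so E_I = 0.031·(7200/195.881) ≈ 1.139.
E_I > 1: normal good (luxury).

1.139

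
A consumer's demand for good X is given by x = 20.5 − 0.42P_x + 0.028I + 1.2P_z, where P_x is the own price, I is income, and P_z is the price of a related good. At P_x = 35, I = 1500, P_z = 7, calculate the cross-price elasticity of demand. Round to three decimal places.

0.149

x = 20.5 − 0.42(35) + 0.028(1500) + 1.2(7) = 20.5 − 14.7 + 42 + 8.4 = 56.2.
∂x/∂P_z = +1.2, so E_xy = 1.2·(7/56.2) ≈ 0.149.
E_xy > 0: the goods are substitutes.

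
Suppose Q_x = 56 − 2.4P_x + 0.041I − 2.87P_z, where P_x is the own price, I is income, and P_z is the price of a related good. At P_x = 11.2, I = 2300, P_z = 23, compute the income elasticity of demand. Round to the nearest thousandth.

At the given point, Q_x = 56 − 2.4(11.2) + 0.041(2300) − 2.87(23) = 56 − 26.88 + 94.3 − 66.01 = 57.41.
∂Q_x/∂I = +0.041, so E_I = 0.041·(2300/57.41) ≈ 1.643.
E_I > 1: normal good (luxury).

1.643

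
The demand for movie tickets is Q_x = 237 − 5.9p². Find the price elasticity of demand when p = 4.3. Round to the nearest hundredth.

-1.71

At p = 4.3, Q_x = 127.909.
dQ_x/dp = −2·5.9·p = −50.74.
Point elasticity E = (dQ_x/dp)·(p/Q_x) = -50.74 × 4.3/127.909 ≈ -1.71.
|E| > 1, so demand is elastic at this price.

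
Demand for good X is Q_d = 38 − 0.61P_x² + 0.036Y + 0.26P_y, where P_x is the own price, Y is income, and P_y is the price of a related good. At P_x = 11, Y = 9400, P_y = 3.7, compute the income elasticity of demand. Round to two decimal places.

Evaluating quantity at (P_x, Y, P_y) gives Q_d = 38 − 0.61(11)² + 0.036(9400) + 0.26(3.7) = 38 − 73.81 + 338.4 + 0.962 = 303.552.
∂Q_d/∂Y = +0.036, so E_I = 0.036·(9400/303.552) ≈ 1.11.
E_I > 1: normal good (luxury).

1.11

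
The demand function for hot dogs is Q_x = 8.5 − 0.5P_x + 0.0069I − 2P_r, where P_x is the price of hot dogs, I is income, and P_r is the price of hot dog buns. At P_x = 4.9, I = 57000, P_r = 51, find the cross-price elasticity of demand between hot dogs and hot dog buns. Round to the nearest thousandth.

Evaluating quantity at (P_x, I, P_r) gives Q_x = 8.5 − 0.5(4.9) + 0.0069(57000) − 2(51) = 8.5 − 2.45 + 393.3 − 102 = 297.35.
∂Q_x/∂P_r = −2, so E_xy = -2·(51/297.35) ≈ -0.343.
E_xy < 0: the goods are complements.

-0.343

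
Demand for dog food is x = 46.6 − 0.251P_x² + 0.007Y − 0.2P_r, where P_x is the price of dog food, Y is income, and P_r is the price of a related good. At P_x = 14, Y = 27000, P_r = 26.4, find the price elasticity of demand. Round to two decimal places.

-0.54

x = 46.6 − 0.251(14)² + 0.007(27000) − 0.2(26.4) = 46.6 − 49.196 + 189 − 5.28 = 181.124.
∂x/∂P_x = −2·0.251·P_x = -7.028, so E_p = -7.028·(14/181.124) ≈ -0.54.
|E_p| < 1: demand is inelastic.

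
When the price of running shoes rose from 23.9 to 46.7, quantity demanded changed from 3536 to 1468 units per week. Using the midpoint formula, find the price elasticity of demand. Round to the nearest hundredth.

-1.28

%Δq = (1468 − 3536)/[(3536 + 1468)/2] = -2068/2502 ≈ -0.8265.
%Δp = (46.7 − 23.9)/[(23.9 + 46.7)/2] = 22.8/35.3 ≈ 0.6459.
Arc elasticity E = %Δq/%Δp ≈ -0.8265/0.6459 ≈ -1.28.
|E| > 1: demand is elastic over this range.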